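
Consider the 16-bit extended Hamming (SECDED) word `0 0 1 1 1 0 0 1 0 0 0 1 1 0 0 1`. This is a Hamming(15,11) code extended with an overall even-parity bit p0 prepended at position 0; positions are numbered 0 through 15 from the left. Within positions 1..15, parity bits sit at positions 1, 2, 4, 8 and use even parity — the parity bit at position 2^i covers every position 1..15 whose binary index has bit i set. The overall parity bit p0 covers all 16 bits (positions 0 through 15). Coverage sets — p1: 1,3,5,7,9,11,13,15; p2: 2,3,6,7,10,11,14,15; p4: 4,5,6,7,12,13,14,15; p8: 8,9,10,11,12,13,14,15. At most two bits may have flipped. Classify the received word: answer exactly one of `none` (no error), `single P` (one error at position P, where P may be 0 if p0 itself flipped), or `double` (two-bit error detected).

s1: b1⊕b3⊕b5⊕b7⊕b9⊕b11⊕b13⊕b15 = 0⊕1⊕0⊕1⊕0⊕1⊕0⊕1 = 0
s2: b2⊕b3⊕b6⊕b7⊕b10⊕b11⊕b14⊕b15 = 1⊕1⊕0⊕1⊕0⊕1⊕0⊕1 = 1
s4: b4⊕b5⊕b6⊕b7⊕b12⊕b13⊕b14⊕b15 = 1⊕0⊕0⊕1⊕1⊕0⊕0⊕1 = 0
s8: b8⊕b9⊕b10⊕b11⊕b12⊕b13⊕b14⊕b15 = 0⊕0⊕0⊕1⊕1⊕0⊕0⊕1 = 1
Syndrome (s8...s1) = 1010 → position 10.
Overall parity (XOR of all 16 bits, including p0): 0⊕0⊕1⊕1⊕1⊕0⊕0⊕1⊕0⊕0⊕0⊕1⊕1⊕0⊕0⊕1 = 1
Overall=1, syndrome position=10 → single-bit error at position 10.

single 10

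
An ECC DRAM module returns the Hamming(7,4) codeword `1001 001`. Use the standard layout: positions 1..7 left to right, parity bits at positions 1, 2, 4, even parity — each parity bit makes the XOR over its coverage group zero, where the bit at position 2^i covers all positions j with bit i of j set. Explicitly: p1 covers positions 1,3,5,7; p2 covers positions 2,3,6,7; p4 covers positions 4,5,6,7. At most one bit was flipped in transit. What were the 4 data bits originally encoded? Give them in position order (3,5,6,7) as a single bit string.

s1: b1⊕b3⊕b5⊕b7 = 1⊕0⊕0⊕1 = 0
s2: b2⊕b3⊕b6⊕b7 = 0⊕0⊕0⊕1 = 1
s4: b4⊕b5⊕b6⊕b7 = 1⊕0⊕0⊕1 = 0
Syndrome (s4...s1) = 010 → position 2.
Flip bit 2: corrected codeword = 1101001
Data bits at positions 3,5,6,7: 0001

0001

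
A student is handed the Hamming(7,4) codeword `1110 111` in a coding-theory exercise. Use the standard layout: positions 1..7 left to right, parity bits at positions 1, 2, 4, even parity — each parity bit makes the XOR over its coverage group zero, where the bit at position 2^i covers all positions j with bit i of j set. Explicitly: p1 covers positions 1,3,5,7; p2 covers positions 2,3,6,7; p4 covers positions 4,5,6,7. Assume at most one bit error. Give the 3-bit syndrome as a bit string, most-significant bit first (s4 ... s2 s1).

s1: b1⊕b3⊕b5⊕b7 = 1⊕1⊕1⊕1 = 0
s2: b2⊕b3⊕b6⊕b7 = 1⊕1⊕1⊕1 = 0
s4: b4⊕b5⊕b6⊕b7 = 0⊕1⊕1⊕1 = 1
Syndrome (s4...s1) = 100 → position 4.

100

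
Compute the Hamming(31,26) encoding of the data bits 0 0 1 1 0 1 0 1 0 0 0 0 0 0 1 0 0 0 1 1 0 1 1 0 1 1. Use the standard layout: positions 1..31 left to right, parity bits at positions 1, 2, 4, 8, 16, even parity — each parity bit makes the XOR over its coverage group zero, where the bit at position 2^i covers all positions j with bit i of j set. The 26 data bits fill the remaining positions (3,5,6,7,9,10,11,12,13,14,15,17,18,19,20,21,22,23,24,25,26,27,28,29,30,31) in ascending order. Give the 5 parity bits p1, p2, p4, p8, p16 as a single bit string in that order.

Place data bits at non-power-of-two positions: b3=0, b5=0, b6=1, b7=1, b9=0, b10=1, b11=0, b12=1, b13=0, b14=0, b15=0, b17=0, b18=0, b19=0, b20=1, b21=0, b22=0, b23=0, b24=1, b25=1, b26=0, b27=1, b28=1, b29=0, b30=1, b31=1.
p1 = XOR of data positions {3,5,7,9,11,13,15,17,19,21,23,25,27,29,31} = 0⊕0⊕1⊕0⊕0⊕0⊕0⊕0⊕0⊕0⊕0⊕1⊕1⊕0⊕1 = 0
p2 = XOR of data positions {3,6,7,10,11,14,15,18,19,22,23,26,27,30,31} = 0⊕1⊕1⊕1⊕0⊕0⊕0⊕0⊕0⊕0⊕0⊕0⊕1⊕1⊕1 = 0
p4 = XOR of data positions {5,6,7,12,13,14,15,20,21,22,23,28,29,30,31} = 0⊕1⊕1⊕1⊕0⊕0⊕0⊕1⊕0⊕0⊕0⊕1⊕0⊕1⊕1 = 1
p8 = XOR of data positions {9,10,11,12,13,14,15,24,25,26,27,28,29,30,31} = 0⊕1⊕0⊕1⊕0⊕0⊕0⊕1⊕1⊕0⊕1⊕1⊕0⊕1⊕1 = 0
p16 = XOR of data positions {17,18,19,20,21,22,23,24,25,26,27,28,29,30,31} = 0⊕0⊕0⊕1⊕0⊕0⊕0⊕1⊕1⊕0⊕1⊕1⊕0⊕1⊕1 = 1
Parity bits p1,p2,p4,p8,p16 = 00101

00101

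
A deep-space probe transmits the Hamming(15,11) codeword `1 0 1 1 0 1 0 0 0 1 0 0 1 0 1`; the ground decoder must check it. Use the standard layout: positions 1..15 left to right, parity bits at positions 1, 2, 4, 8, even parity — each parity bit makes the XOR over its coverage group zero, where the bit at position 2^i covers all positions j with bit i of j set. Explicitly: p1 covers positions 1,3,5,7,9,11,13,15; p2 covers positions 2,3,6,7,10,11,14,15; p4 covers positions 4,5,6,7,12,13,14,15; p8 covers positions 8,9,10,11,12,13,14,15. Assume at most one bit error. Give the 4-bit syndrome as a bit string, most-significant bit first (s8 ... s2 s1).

s1: b1⊕b3⊕b5⊕b7⊕b9⊕b11⊕b13⊕b15 = 1⊕1⊕0⊕0⊕0⊕0⊕1⊕1 = 0
s2: b2⊕b3⊕b6⊕b7⊕b10⊕b11⊕b14⊕b15 = 0⊕1⊕1⊕0⊕1⊕0⊕0⊕1 = 0
s4: b4⊕b5⊕b6⊕b7⊕b12⊕b13⊕b14⊕b15 = 1⊕0⊕1⊕0⊕0⊕1⊕0⊕1 = 0
s8: b8⊕b9⊕b10⊕b11⊕b12⊕b13⊕b14⊕b15 = 0⊕0⊕1⊕0⊕0⊕1⊕0⊕1 = 1
Syndrome (s8...s1) = 1000 → position 8.

1000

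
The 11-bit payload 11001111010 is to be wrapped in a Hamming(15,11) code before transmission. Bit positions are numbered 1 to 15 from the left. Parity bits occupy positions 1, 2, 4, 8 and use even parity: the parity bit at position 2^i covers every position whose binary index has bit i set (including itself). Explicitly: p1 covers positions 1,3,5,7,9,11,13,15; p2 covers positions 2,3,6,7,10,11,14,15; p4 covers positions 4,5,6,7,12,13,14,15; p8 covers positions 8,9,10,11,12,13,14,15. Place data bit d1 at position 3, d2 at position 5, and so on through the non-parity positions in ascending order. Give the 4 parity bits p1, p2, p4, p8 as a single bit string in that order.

Place data bits at non-power-of-two positions: b3=1, b5=1, b6=0, b7=0, b9=1, b10=1, b11=1, b12=1, b13=0, b14=1, b15=0.
p1 = XOR of data positions {3,5,7,9,11,13,15} = 1⊕1⊕0⊕1⊕1⊕0⊕0 = 0
p2 = XOR of data positions {3,6,7,10,11,14,15} = 1⊕0⊕0⊕1⊕1⊕1⊕0 = 0
p4 = XOR of data positions {5,6,7,12,13,14,15} = 1⊕0⊕0⊕1⊕0⊕1⊕0 = 1
p8 = XOR of data positions {9,10,11,12,13,14,15} = 1⊕1⊕1⊕1⊕0⊕1⊕0 = 1
Parity bits p1,p2,p4,p8 = 0011

0011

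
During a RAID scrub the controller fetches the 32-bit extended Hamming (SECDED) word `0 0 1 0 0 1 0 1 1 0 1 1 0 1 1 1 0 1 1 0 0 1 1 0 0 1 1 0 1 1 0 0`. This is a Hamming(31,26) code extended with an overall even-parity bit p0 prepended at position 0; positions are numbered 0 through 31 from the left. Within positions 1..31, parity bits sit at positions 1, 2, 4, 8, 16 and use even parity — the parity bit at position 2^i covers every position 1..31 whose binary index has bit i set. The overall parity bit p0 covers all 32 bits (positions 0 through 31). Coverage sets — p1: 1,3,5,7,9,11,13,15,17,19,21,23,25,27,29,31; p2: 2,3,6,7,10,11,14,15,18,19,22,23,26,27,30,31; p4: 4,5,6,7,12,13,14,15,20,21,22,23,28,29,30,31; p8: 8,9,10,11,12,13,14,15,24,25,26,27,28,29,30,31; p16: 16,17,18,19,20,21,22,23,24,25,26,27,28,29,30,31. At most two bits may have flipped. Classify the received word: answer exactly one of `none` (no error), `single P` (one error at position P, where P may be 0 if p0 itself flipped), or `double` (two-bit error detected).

s1: b1⊕b3⊕b5⊕b7⊕b9⊕b11⊕b13⊕b15⊕b17⊕b19⊕b21⊕b23⊕b25⊕b27⊕b29⊕b31 = 0⊕0⊕1⊕1⊕0⊕1⊕1⊕1⊕1⊕0⊕1⊕0⊕1⊕0⊕1⊕0 = 1
s2: b2⊕b3⊕b6⊕b7⊕b10⊕b11⊕b14⊕b15⊕b18⊕b19⊕b22⊕b23⊕b26⊕b27⊕b30⊕b31 = 1⊕0⊕0⊕1⊕1⊕1⊕1⊕1⊕1⊕0⊕1⊕0⊕1⊕0⊕0⊕0 = 1
s4: b4⊕b5⊕b6⊕b7⊕b12⊕b13⊕b14⊕b15⊕b20⊕b21⊕b22⊕b23⊕b28⊕b29⊕b30⊕b31 = 0⊕1⊕0⊕1⊕0⊕1⊕1⊕1⊕0⊕1⊕1⊕0⊕1⊕1⊕0⊕0 = 1
s8: b8⊕b9⊕b10⊕b11⊕b12⊕b13⊕b14⊕b15⊕b24⊕b25⊕b26⊕b27⊕b28⊕b29⊕b30⊕b31 = 1⊕0⊕1⊕1⊕0⊕1⊕1⊕1⊕0⊕1⊕1⊕0⊕1⊕1⊕0⊕0 = 0
s16: b16⊕b17⊕b18⊕b19⊕b20⊕b21⊕b22⊕b23⊕b24⊕b25⊕b26⊕b27⊕b28⊕b29⊕b30⊕b31 = 0⊕1⊕1⊕0⊕0⊕1⊕1⊕0⊕0⊕1⊕1⊕0⊕1⊕1⊕0⊕0 = 0
Syndrome (s16...s1) = 00111 → position 7.
Overall parity (XOR of all 32 bits, including p0): 0⊕0⊕1⊕0⊕0⊕1⊕0⊕1⊕1⊕0⊕1⊕1⊕0⊕1⊕1⊕1⊕0⊕1⊕1⊕0⊕0⊕1⊕1⊕0⊕0⊕1⊕1⊕0⊕1⊕1⊕0⊕0 = 1
Overall=1, syndrome position=7 → single-bit error at position 7.

single 7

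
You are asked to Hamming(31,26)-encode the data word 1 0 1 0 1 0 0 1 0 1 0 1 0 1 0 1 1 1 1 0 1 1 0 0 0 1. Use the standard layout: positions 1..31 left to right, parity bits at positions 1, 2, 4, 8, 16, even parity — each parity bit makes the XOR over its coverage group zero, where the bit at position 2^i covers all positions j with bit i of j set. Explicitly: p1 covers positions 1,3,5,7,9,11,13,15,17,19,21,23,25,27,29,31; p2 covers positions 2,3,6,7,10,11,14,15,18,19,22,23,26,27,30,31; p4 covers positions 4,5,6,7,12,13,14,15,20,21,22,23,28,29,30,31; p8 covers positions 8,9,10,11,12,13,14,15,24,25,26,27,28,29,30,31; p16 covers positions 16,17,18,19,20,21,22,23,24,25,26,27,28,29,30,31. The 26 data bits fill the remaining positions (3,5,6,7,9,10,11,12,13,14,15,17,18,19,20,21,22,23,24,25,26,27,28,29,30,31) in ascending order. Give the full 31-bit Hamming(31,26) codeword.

Place data bits at non-power-of-two positions: b3=1, b5=0, b6=1, b7=0, b9=1, b10=0, b11=0, b12=1, b13=0, b14=1, b15=0, b17=1, b18=0, b19=1, b20=0, b21=1, b22=1, b23=1, b24=1, b25=0, b26=1, b27=1, b28=0, b29=0, b30=0, b31=1.
p1 = XOR of data positions {3,5,7,9,11,13,15,17,19,21,23,25,27,29,31} = 1⊕0⊕0⊕1⊕0⊕0⊕0⊕1⊕1⊕1⊕1⊕0⊕1⊕0⊕1 = 0
p2 = XOR of data positions {3,6,7,10,11,14,15,18,19,22,23,26,27,30,31} = 1⊕1⊕0⊕0⊕0⊕1⊕0⊕0⊕1⊕1⊕1⊕1⊕1⊕0⊕1 = 1
p4 = XOR of data positions {5,6,7,12,13,14,15,20,21,22,23,28,29,30,31} = 0⊕1⊕0⊕1⊕0⊕1⊕0⊕0⊕1⊕1⊕1⊕0⊕0⊕0⊕1 = 1
p8 = XOR of data positions {9,10,11,12,13,14,15,24,25,26,27,28,29,30,31} = 1⊕0⊕0⊕1⊕0⊕1⊕0⊕1⊕0⊕1⊕1⊕0⊕0⊕0⊕1 = 1
p16 = XOR of data positions {17,18,19,20,21,22,23,24,25,26,27,28,29,30,31} = 1⊕0⊕1⊕0⊕1⊕1⊕1⊕1⊕0⊕1⊕1⊕0⊕0⊕0⊕1 = 1
Codeword b1..b31 = 0111010110010101101011110110001

0111010110010101101011110110001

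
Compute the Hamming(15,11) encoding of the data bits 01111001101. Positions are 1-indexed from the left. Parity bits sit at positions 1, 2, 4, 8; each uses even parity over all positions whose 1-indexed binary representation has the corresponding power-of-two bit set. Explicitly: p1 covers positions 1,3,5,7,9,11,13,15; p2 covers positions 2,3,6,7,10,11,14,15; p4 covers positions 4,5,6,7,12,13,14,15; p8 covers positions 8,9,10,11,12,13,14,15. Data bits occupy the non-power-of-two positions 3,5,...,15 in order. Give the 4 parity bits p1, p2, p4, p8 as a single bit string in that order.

Place data bits at non-power-of-two positions: b3=0, b5=1, b6=1, b7=1, b9=1, b10=0, b11=0, b12=1, b13=1, b14=0, b15=1.
p1 = XOR of data positions {3,5,7,9,11,13,15} = 0⊕1⊕1⊕1⊕0⊕1⊕1 = 1
p2 = XOR of data positions {3,6,7,10,11,14,15} = 0⊕1⊕1⊕0⊕0⊕0⊕1 = 1
p4 = XOR of data positions {5,6,7,12,13,14,15} = 1⊕1⊕1⊕1⊕1⊕0⊕1 = 0
p8 = XOR of data positions {9,10,11,12,13,14,15} = 1⊕0⊕0⊕1⊕1⊕0⊕1 = 0
Parity bits p1,p2,p4,p8 = 1100

1100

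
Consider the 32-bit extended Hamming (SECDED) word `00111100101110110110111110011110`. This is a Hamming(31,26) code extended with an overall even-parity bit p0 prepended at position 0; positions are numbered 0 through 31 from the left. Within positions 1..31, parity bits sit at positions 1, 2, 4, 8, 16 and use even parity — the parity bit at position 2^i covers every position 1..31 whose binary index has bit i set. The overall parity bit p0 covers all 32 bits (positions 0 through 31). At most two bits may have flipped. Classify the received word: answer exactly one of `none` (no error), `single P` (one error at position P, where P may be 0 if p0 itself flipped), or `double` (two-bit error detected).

single 27

s1: b1⊕b3⊕b5⊕b7⊕b9⊕b11⊕b13⊕b15⊕b17⊕b19⊕b21⊕b23⊕b25⊕b27⊕b29⊕b31 = 0⊕1⊕1⊕0⊕0⊕1⊕0⊕1⊕1⊕0⊕1⊕1⊕0⊕1⊕1⊕0 = 1
s2: b2⊕b3⊕b6⊕b7⊕b10⊕b11⊕b14⊕b15⊕b18⊕b19⊕b22⊕b23⊕b26⊕b27⊕b30⊕b31 = 1⊕1⊕0⊕0⊕1⊕1⊕1⊕1⊕1⊕0⊕1⊕1⊕0⊕1⊕1⊕0 = 1
s4: b4⊕b5⊕b6⊕b7⊕b12⊕b13⊕b14⊕b15⊕b20⊕b21⊕b22⊕b23⊕b28⊕b29⊕b30⊕b31 = 1⊕1⊕0⊕0⊕1⊕0⊕1⊕1⊕1⊕1⊕1⊕1⊕1⊕1⊕1⊕0 = 0
s8: b8⊕b9⊕b10⊕b11⊕b12⊕b13⊕b14⊕b15⊕b24⊕b25⊕b26⊕b27⊕b28⊕b29⊕b30⊕b31 = 1⊕0⊕1⊕1⊕1⊕0⊕1⊕1⊕1⊕0⊕0⊕1⊕1⊕1⊕1⊕0 = 1
s16: b16⊕b17⊕b18⊕b19⊕b20⊕b21⊕b22⊕b23⊕b24⊕b25⊕b26⊕b27⊕b28⊕b29⊕b30⊕b31 = 0⊕1⊕1⊕0⊕1⊕1⊕1⊕1⊕1⊕0⊕0⊕1⊕1⊕1⊕1⊕0 = 1
Syndrome (s16...s1) = 11011 → position 27.
Overall parity (XOR of all 32 bits, including p0): 0⊕0⊕1⊕1⊕1⊕1⊕0⊕0⊕1⊕0⊕1⊕1⊕1⊕0⊕1⊕1⊕0⊕1⊕1⊕0⊕1⊕1⊕1⊕1⊕1⊕0⊕0⊕1⊕1⊕1⊕1⊕0 = 1
Overall=1, syndrome position=27 → single-bit error at position 27.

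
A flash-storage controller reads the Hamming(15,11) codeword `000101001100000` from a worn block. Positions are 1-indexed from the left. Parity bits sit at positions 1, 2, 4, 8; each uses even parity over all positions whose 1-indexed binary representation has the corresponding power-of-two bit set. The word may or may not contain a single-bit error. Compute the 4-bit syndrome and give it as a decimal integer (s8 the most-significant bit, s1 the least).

1

s1: b1⊕b3⊕b5⊕b7⊕b9⊕b11⊕b13⊕b15 = 0⊕0⊕0⊕0⊕1⊕0⊕0⊕0 = 1
s2: b2⊕b3⊕b6⊕b7⊕b10⊕b11⊕b14⊕b15 = 0⊕0⊕1⊕0⊕1⊕0⊕0⊕0 = 0
s4: b4⊕b5⊕b6⊕b7⊕b12⊕b13⊕b14⊕b15 = 1⊕0⊕1⊕0⊕0⊕0⊕0⊕0 = 0
s8: b8⊕b9⊕b10⊕b11⊕b12⊕b13⊕b14⊕b15 = 0⊕1⊕1⊕0⊕0⊕0⊕0⊕0 = 0
Syndrome (s8...s1) = 0001 → position 1.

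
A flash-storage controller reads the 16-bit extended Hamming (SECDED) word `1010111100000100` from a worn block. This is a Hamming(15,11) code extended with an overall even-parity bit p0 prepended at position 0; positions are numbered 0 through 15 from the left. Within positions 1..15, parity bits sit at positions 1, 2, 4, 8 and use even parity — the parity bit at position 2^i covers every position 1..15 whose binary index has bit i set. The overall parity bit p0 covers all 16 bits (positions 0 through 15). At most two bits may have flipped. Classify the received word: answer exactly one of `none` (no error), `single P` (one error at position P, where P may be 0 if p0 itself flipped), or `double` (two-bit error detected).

single 15

s1: b1⊕b3⊕b5⊕b7⊕b9⊕b11⊕b13⊕b15 = 0⊕0⊕1⊕1⊕0⊕0⊕1⊕0 = 1
s2: b2⊕b3⊕b6⊕b7⊕b10⊕b11⊕b14⊕b15 = 1⊕0⊕1⊕1⊕0⊕0⊕0⊕0 = 1
s4: b4⊕b5⊕b6⊕b7⊕b12⊕b13⊕b14⊕b15 = 1⊕1⊕1⊕1⊕0⊕1⊕0⊕0 = 1
s8: b8⊕b9⊕b10⊕b11⊕b12⊕b13⊕b14⊕b15 = 0⊕0⊕0⊕0⊕0⊕1⊕0⊕0 = 1
Syndrome (s8...s1) = 1111 → position 15.
Overall parity (XOR of all 16 bits, including p0): 1⊕0⊕1⊕0⊕1⊕1⊕1⊕1⊕0⊕0⊕0⊕0⊕0⊕1⊕0⊕0 = 1
Overall=1, syndrome position=15 → single-bit error at position 15.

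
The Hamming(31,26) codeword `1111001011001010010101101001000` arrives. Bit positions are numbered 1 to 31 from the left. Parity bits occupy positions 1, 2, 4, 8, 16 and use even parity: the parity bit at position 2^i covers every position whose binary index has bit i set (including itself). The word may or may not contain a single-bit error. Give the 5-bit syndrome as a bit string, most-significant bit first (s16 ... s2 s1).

00000

s1: b1⊕b3⊕b5⊕b7⊕b9⊕b11⊕b13⊕b15⊕b17⊕b19⊕b21⊕b23⊕b25⊕b27⊕b29⊕b31 = 1⊕1⊕0⊕1⊕1⊕0⊕1⊕1⊕0⊕0⊕0⊕1⊕1⊕0⊕0⊕0 = 0
s2: b2⊕b3⊕b6⊕b7⊕b10⊕b11⊕b14⊕b15⊕b18⊕b19⊕b22⊕b23⊕b26⊕b27⊕b30⊕b31 = 1⊕1⊕0⊕1⊕1⊕0⊕0⊕1⊕1⊕0⊕1⊕1⊕0⊕0⊕0⊕0 = 0
s4: b4⊕b5⊕b6⊕b7⊕b12⊕b13⊕b14⊕b15⊕b20⊕b21⊕b22⊕b23⊕b28⊕b29⊕b30⊕b31 = 1⊕0⊕0⊕1⊕0⊕1⊕0⊕1⊕1⊕0⊕1⊕1⊕1⊕0⊕0⊕0 = 0
s8: b8⊕b9⊕b10⊕b11⊕b12⊕b13⊕b14⊕b15⊕b24⊕b25⊕b26⊕b27⊕b28⊕b29⊕b30⊕b31 = 0⊕1⊕1⊕0⊕0⊕1⊕0⊕1⊕0⊕1⊕0⊕0⊕1⊕0⊕0⊕0 = 0
s16: b16⊕b17⊕b18⊕b19⊕b20⊕b21⊕b22⊕b23⊕b24⊕b25⊕b26⊕b27⊕b28⊕b29⊕b30⊕b31 = 0⊕0⊕1⊕0⊕1⊕0⊕1⊕1⊕0⊕1⊕0⊕0⊕1⊕0⊕0⊕0 = 0
Syndrome (s16...s1) = 00000 → position 0 (no error).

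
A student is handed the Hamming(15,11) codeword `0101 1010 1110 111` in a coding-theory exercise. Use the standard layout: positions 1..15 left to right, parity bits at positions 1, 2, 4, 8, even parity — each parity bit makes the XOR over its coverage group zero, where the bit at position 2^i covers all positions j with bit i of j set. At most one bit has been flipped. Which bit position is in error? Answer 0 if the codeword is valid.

s1: b1⊕b3⊕b5⊕b7⊕b9⊕b11⊕b13⊕b15 = 0⊕0⊕1⊕1⊕1⊕1⊕1⊕1 = 0
s2: b2⊕b3⊕b6⊕b7⊕b10⊕b11⊕b14⊕b15 = 1⊕0⊕0⊕1⊕1⊕1⊕1⊕1 = 0
s4: b4⊕b5⊕b6⊕b7⊕b12⊕b13⊕b14⊕b15 = 1⊕1⊕0⊕1⊕0⊕1⊕1⊕1 = 0
s8: b8⊕b9⊕b10⊕b11⊕b12⊕b13⊕b14⊕b15 = 0⊕1⊕1⊕1⊕0⊕1⊕1⊕1 = 0
Syndrome (s8...s1) = 0000 → position 0 (no error).

0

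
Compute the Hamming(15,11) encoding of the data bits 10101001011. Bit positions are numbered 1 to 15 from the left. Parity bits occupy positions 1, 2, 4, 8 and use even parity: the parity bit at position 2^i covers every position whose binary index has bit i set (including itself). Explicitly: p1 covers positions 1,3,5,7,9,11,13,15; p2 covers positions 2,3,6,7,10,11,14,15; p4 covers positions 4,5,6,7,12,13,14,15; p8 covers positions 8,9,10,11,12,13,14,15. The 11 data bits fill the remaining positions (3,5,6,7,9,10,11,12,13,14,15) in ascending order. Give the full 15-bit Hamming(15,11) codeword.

101001001001011

Place data bits at non-power-of-two positions: b3=1, b5=0, b6=1, b7=0, b9=1, b10=0, b11=0, b12=1, b13=0, b14=1, b15=1.
p1 = XOR of data positions {3,5,7,9,11,13,15} = 1⊕0⊕0⊕1⊕0⊕0⊕1 = 1
p2 = XOR of data positions {3,6,7,10,11,14,15} = 1⊕1⊕0⊕0⊕0⊕1⊕1 = 0
p4 = XOR of data positions {5,6,7,12,13,14,15} = 0⊕1⊕0⊕1⊕0⊕1⊕1 = 0
p8 = XOR of data positions {9,10,11,12,13,14,15} = 1⊕0⊕0⊕1⊕0⊕1⊕1 = 0
Codeword b1..b15 = 101001001001011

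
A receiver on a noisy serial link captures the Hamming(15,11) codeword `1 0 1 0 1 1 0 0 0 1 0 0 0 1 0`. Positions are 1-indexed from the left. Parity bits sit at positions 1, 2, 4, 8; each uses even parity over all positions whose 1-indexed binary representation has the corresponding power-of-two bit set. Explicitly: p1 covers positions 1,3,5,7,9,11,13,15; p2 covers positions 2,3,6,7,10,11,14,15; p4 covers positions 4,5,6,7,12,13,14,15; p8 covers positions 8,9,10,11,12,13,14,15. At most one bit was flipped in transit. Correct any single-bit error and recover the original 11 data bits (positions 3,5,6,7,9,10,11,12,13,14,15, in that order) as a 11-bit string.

s1: b1⊕b3⊕b5⊕b7⊕b9⊕b11⊕b13⊕b15 = 1⊕1⊕1⊕0⊕0⊕0⊕0⊕0 = 1
s2: b2⊕b3⊕b6⊕b7⊕b10⊕b11⊕b14⊕b15 = 0⊕1⊕1⊕0⊕1⊕0⊕1⊕0 = 0
s4: b4⊕b5⊕b6⊕b7⊕b12⊕b13⊕b14⊕b15 = 0⊕1⊕1⊕0⊕0⊕0⊕1⊕0 = 1
s8: b8⊕b9⊕b10⊕b11⊕b12⊕b13⊕b14⊕b15 = 0⊕0⊕1⊕0⊕0⊕0⊕1⊕0 = 0
Syndrome (s8...s1) = 0101 → position 5.
Flip bit 5: corrected codeword = 101001000100010
Data bits at positions 3,5,6,7,9,10,11,12,13,14,15: 10100100010

10100100010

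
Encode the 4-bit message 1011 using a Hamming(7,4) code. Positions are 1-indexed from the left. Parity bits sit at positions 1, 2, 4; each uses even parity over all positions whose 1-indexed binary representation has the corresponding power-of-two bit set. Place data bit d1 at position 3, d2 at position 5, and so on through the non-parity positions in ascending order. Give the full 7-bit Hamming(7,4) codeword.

0110011

Place data bits at non-power-of-two positions: b3=1, b5=0, b6=1, b7=1.
p1 = XOR of data positions {3,5,7} = 1⊕0⊕1 = 0
p2 = XOR of data positions {3,6,7} = 1⊕1⊕1 = 1
p4 = XOR of data positions {5,6,7} = 0⊕1⊕1 = 0
Codeword b1..b7 = 0110011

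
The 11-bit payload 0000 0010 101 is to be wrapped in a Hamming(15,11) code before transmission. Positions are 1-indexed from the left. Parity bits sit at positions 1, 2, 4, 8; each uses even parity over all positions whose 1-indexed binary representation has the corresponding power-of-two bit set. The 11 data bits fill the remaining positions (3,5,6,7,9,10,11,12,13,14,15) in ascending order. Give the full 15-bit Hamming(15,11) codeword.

Place data bits at non-power-of-two positions: b3=0, b5=0, b6=0, b7=0, b9=0, b10=0, b11=1, b12=0, b13=1, b14=0, b15=1.
p1 = XOR of data positions {3,5,7,9,11,13,15} = 0⊕0⊕0⊕0⊕1⊕1⊕1 = 1
p2 = XOR of data positions {3,6,7,10,11,14,15} = 0⊕0⊕0⊕0⊕1⊕0⊕1 = 0
p4 = XOR of data positions {5,6,7,12,13,14,15} = 0⊕0⊕0⊕0⊕1⊕0⊕1 = 0
p8 = XOR of data positions {9,10,11,12,13,14,15} = 0⊕0⊕1⊕0⊕1⊕0⊕1 = 1
Codeword b1..b15 = 100000010010101

100000010010101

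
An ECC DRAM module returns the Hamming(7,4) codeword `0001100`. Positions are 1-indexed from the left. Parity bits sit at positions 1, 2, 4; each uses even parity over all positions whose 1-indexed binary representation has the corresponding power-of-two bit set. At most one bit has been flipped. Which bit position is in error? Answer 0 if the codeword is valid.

s1: b1⊕b3⊕b5⊕b7 = 0⊕0⊕1⊕0 = 1
s2: b2⊕b3⊕b6⊕b7 = 0⊕0⊕0⊕0 = 0
s4: b4⊕b5⊕b6⊕b7 = 1⊕1⊕0⊕0 = 0
Syndrome (s4...s1) = 001 → position 1.

1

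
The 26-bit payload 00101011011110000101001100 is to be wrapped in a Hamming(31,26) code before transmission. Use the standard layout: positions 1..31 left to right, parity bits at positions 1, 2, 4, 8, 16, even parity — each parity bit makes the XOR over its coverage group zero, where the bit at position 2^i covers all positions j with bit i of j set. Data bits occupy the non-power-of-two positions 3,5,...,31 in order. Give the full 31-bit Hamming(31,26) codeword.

Place data bits at non-power-of-two positions: b3=0, b5=0, b6=1, b7=0, b9=1, b10=0, b11=1, b12=1, b13=0, b14=1, b15=1, b17=1, b18=1, b19=0, b20=0, b21=0, b22=0, b23=1, b24=0, b25=1, b26=0, b27=0, b28=1, b29=1, b30=0, b31=0.
p1 = XOR of data positions {3,5,7,9,11,13,15,17,19,21,23,25,27,29,31} = 0⊕0⊕0⊕1⊕1⊕0⊕1⊕1⊕0⊕0⊕1⊕1⊕0⊕1⊕0 = 1
p2 = XOR of data positions {3,6,7,10,11,14,15,18,19,22,23,26,27,30,31} = 0⊕1⊕0⊕0⊕1⊕1⊕1⊕1⊕0⊕0⊕1⊕0⊕0⊕0⊕0 = 0
p4 = XOR of data positions {5,6,7,12,13,14,15,20,21,22,23,28,29,30,31} = 0⊕1⊕0⊕1⊕0⊕1⊕1⊕0⊕0⊕0⊕1⊕1⊕1⊕0⊕0 = 1
p8 = XOR of data positions {9,10,11,12,13,14,15,24,25,26,27,28,29,30,31} = 1⊕0⊕1⊕1⊕0⊕1⊕1⊕0⊕1⊕0⊕0⊕1⊕1⊕0⊕0 = 0
p16 = XOR of data positions {17,18,19,20,21,22,23,24,25,26,27,28,29,30,31} = 1⊕1⊕0⊕0⊕0⊕0⊕1⊕0⊕1⊕0⊕0⊕1⊕1⊕0⊕0 = 0
Codeword b1..b31 = 1001010010110110110000101001100

1001010010110110110000101001100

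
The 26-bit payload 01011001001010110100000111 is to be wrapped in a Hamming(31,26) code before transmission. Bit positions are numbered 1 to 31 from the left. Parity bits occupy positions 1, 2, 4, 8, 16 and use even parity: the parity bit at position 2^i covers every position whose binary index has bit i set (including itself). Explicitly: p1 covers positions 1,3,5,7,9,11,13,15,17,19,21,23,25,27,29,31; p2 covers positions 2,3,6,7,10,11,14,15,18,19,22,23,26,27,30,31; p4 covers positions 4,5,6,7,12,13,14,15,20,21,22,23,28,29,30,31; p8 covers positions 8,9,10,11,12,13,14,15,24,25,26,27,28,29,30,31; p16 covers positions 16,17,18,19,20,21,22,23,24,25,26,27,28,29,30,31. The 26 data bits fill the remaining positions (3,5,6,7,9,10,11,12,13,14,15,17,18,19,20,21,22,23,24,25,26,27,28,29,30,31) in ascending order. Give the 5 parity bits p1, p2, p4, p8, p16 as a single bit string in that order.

Place data bits at non-power-of-two positions: b3=0, b5=1, b6=0, b7=1, b9=1, b10=0, b11=0, b12=1, b13=0, b14=0, b15=1, b17=0, b18=1, b19=0, b20=1, b21=1, b22=0, b23=1, b24=0, b25=0, b26=0, b27=0, b28=0, b29=1, b30=1, b31=1.
p1 = XOR of data positions {3,5,7,9,11,13,15,17,19,21,23,25,27,29,31} = 0⊕1⊕1⊕1⊕0⊕0⊕1⊕0⊕0⊕1⊕1⊕0⊕0⊕1⊕1 = 0
p2 = XOR of data positions {3,6,7,10,11,14,15,18,19,22,23,26,27,30,31} = 0⊕0⊕1⊕0⊕0⊕0⊕1⊕1⊕0⊕0⊕1⊕0⊕0⊕1⊕1 = 0
p4 = XOR of data positions {5,6,7,12,13,14,15,20,21,22,23,28,29,30,31} = 1⊕0⊕1⊕1⊕0⊕0⊕1⊕1⊕1⊕0⊕1⊕0⊕1⊕1⊕1 = 0
p8 = XOR of data positions {9,10,11,12,13,14,15,24,25,26,27,28,29,30,31} = 1⊕0⊕0⊕1⊕0⊕0⊕1⊕0⊕0⊕0⊕0⊕0⊕1⊕1⊕1 = 0
p16 = XOR of data positions {17,18,19,20,21,22,23,24,25,26,27,28,29,30,31} = 0⊕1⊕0⊕1⊕1⊕0⊕1⊕0⊕0⊕0⊕0⊕0⊕1⊕1⊕1 = 1
Parity bits p1,p2,p4,p8,p16 = 00001

00001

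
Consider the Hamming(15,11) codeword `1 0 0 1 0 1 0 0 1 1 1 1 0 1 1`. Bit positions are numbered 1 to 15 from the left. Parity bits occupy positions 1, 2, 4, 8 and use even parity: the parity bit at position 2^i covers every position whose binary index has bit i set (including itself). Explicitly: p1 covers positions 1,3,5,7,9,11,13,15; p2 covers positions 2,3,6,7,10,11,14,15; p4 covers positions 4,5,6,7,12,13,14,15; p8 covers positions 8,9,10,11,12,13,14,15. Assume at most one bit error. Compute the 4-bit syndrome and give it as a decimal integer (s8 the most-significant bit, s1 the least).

s1: b1⊕b3⊕b5⊕b7⊕b9⊕b11⊕b13⊕b15 = 1⊕0⊕0⊕0⊕1⊕1⊕0⊕1 = 0
s2: b2⊕b3⊕b6⊕b7⊕b10⊕b11⊕b14⊕b15 = 0⊕0⊕1⊕0⊕1⊕1⊕1⊕1 = 1
s4: b4⊕b5⊕b6⊕b7⊕b12⊕b13⊕b14⊕b15 = 1⊕0⊕1⊕0⊕1⊕0⊕1⊕1 = 1
s8: b8⊕b9⊕b10⊕b11⊕b12⊕b13⊕b14⊕b15 = 0⊕1⊕1⊕1⊕1⊕0⊕1⊕1 = 0
Syndrome (s8...s1) = 0110 → position 6.

6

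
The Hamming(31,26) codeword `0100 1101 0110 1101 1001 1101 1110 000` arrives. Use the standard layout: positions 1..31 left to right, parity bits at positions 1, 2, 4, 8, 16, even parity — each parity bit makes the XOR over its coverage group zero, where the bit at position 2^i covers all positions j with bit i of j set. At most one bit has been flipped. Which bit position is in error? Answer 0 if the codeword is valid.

29

s1: b1⊕b3⊕b5⊕b7⊕b9⊕b11⊕b13⊕b15⊕b17⊕b19⊕b21⊕b23⊕b25⊕b27⊕b29⊕b31 = 0⊕0⊕1⊕0⊕0⊕1⊕1⊕0⊕1⊕0⊕1⊕0⊕1⊕1⊕0⊕0 = 1
s2: b2⊕b3⊕b6⊕b7⊕b10⊕b11⊕b14⊕b15⊕b18⊕b19⊕b22⊕b23⊕b26⊕b27⊕b30⊕b31 = 1⊕0⊕1⊕0⊕1⊕1⊕1⊕0⊕0⊕0⊕1⊕0⊕1⊕1⊕0⊕0 = 0
s4: b4⊕b5⊕b6⊕b7⊕b12⊕b13⊕b14⊕b15⊕b20⊕b21⊕b22⊕b23⊕b28⊕b29⊕b30⊕b31 = 0⊕1⊕1⊕0⊕0⊕1⊕1⊕0⊕1⊕1⊕1⊕0⊕0⊕0⊕0⊕0 = 1
s8: b8⊕b9⊕b10⊕b11⊕b12⊕b13⊕b14⊕b15⊕b24⊕b25⊕b26⊕b27⊕b28⊕b29⊕b30⊕b31 = 1⊕0⊕1⊕1⊕0⊕1⊕1⊕0⊕1⊕1⊕1⊕1⊕0⊕0⊕0⊕0 = 1
s16: b16⊕b17⊕b18⊕b19⊕b20⊕b21⊕b22⊕b23⊕b24⊕b25⊕b26⊕b27⊕b28⊕b29⊕b30⊕b31 = 1⊕1⊕0⊕0⊕1⊕1⊕1⊕0⊕1⊕1⊕1⊕1⊕0⊕0⊕0⊕0 = 1
Syndrome (s16...s1) = 11101 → position 29.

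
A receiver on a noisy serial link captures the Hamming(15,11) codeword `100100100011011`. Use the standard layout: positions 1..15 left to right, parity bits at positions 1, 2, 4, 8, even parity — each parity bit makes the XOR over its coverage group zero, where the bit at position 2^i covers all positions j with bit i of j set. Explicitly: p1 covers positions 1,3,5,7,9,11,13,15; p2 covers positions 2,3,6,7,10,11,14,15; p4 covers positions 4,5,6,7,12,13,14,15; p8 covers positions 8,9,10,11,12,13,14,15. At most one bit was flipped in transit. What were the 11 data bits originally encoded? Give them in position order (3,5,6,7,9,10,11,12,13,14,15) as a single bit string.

s1: b1⊕b3⊕b5⊕b7⊕b9⊕b11⊕b13⊕b15 = 1⊕0⊕0⊕1⊕0⊕1⊕0⊕1 = 0
s2: b2⊕b3⊕b6⊕b7⊕b10⊕b11⊕b14⊕b15 = 0⊕0⊕0⊕1⊕0⊕1⊕1⊕1 = 0
s4: b4⊕b5⊕b6⊕b7⊕b12⊕b13⊕b14⊕b15 = 1⊕0⊕0⊕1⊕1⊕0⊕1⊕1 = 1
s8: b8⊕b9⊕b10⊕b11⊕b12⊕b13⊕b14⊕b15 = 0⊕0⊕0⊕1⊕1⊕0⊕1⊕1 = 0
Syndrome (s8...s1) = 0100 → position 4.
Flip bit 4: corrected codeword = 100000100011011
Data bits at positions 3,5,6,7,9,10,11,12,13,14,15: 00010011011

00010011011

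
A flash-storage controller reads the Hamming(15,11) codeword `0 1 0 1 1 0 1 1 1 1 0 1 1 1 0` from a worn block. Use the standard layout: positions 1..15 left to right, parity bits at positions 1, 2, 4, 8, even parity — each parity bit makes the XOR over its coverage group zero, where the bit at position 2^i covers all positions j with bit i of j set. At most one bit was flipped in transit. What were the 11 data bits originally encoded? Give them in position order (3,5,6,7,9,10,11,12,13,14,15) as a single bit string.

01011101110

s1: b1⊕b3⊕b5⊕b7⊕b9⊕b11⊕b13⊕b15 = 0⊕0⊕1⊕1⊕1⊕0⊕1⊕0 = 0
s2: b2⊕b3⊕b6⊕b7⊕b10⊕b11⊕b14⊕b15 = 1⊕0⊕0⊕1⊕1⊕0⊕1⊕0 = 0
s4: b4⊕b5⊕b6⊕b7⊕b12⊕b13⊕b14⊕b15 = 1⊕1⊕0⊕1⊕1⊕1⊕1⊕0 = 0
s8: b8⊕b9⊕b10⊕b11⊕b12⊕b13⊕b14⊕b15 = 1⊕1⊕1⊕0⊕1⊕1⊕1⊕0 = 0
Syndrome (s8...s1) = 0000 → position 0 (no error).
No correction needed.
Data bits at positions 3,5,6,7,9,10,11,12,13,14,15: 01011101110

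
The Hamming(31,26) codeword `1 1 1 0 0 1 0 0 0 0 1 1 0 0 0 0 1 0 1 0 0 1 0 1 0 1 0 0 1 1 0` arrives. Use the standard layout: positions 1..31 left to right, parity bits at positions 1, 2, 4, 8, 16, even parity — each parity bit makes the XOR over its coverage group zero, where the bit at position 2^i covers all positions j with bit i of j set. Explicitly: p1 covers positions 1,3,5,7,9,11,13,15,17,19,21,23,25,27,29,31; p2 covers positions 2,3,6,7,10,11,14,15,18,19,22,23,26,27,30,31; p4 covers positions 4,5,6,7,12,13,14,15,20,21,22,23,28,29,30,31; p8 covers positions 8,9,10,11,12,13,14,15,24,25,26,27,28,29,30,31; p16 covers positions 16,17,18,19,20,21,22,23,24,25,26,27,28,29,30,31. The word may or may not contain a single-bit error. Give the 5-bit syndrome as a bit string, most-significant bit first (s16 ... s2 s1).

10100

s1: b1⊕b3⊕b5⊕b7⊕b9⊕b11⊕b13⊕b15⊕b17⊕b19⊕b21⊕b23⊕b25⊕b27⊕b29⊕b31 = 1⊕1⊕0⊕0⊕0⊕1⊕0⊕0⊕1⊕1⊕0⊕0⊕0⊕0⊕1⊕0 = 0
s2: b2⊕b3⊕b6⊕b7⊕b10⊕b11⊕b14⊕b15⊕b18⊕b19⊕b22⊕b23⊕b26⊕b27⊕b30⊕b31 = 1⊕1⊕1⊕0⊕0⊕1⊕0⊕0⊕0⊕1⊕1⊕0⊕1⊕0⊕1⊕0 = 0
s4: b4⊕b5⊕b6⊕b7⊕b12⊕b13⊕b14⊕b15⊕b20⊕b21⊕b22⊕b23⊕b28⊕b29⊕b30⊕b31 = 0⊕0⊕1⊕0⊕1⊕0⊕0⊕0⊕0⊕0⊕1⊕0⊕0⊕1⊕1⊕0 = 1
s8: b8⊕b9⊕b10⊕b11⊕b12⊕b13⊕b14⊕b15⊕b24⊕b25⊕b26⊕b27⊕b28⊕b29⊕b30⊕b31 = 0⊕0⊕0⊕1⊕1⊕0⊕0⊕0⊕1⊕0⊕1⊕0⊕0⊕1⊕1⊕0 = 0
s16: b16⊕b17⊕b18⊕b19⊕b20⊕b21⊕b22⊕b23⊕b24⊕b25⊕b26⊕b27⊕b28⊕b29⊕b30⊕b31 = 0⊕1⊕0⊕1⊕0⊕0⊕1⊕0⊕1⊕0⊕1⊕0⊕0⊕1⊕1⊕0 = 1
Syndrome (s16...s1) = 10100 → position 20.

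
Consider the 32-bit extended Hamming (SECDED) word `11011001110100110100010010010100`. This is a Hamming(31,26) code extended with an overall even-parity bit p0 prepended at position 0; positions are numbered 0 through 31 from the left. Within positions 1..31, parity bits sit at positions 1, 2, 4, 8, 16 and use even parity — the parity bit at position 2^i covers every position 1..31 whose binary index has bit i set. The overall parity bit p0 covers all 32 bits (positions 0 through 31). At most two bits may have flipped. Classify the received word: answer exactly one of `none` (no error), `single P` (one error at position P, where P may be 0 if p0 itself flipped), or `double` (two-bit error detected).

s1: b1⊕b3⊕b5⊕b7⊕b9⊕b11⊕b13⊕b15⊕b17⊕b19⊕b21⊕b23⊕b25⊕b27⊕b29⊕b31 = 1⊕1⊕0⊕1⊕1⊕1⊕0⊕1⊕1⊕0⊕1⊕0⊕0⊕1⊕1⊕0 = 0
s2: b2⊕b3⊕b6⊕b7⊕b10⊕b11⊕b14⊕b15⊕b18⊕b19⊕b22⊕b23⊕b26⊕b27⊕b30⊕b31 = 0⊕1⊕0⊕1⊕0⊕1⊕1⊕1⊕0⊕0⊕0⊕0⊕0⊕1⊕0⊕0 = 0
s4: b4⊕b5⊕b6⊕b7⊕b12⊕b13⊕b14⊕b15⊕b20⊕b21⊕b22⊕b23⊕b28⊕b29⊕b30⊕b31 = 1⊕0⊕0⊕1⊕0⊕0⊕1⊕1⊕0⊕1⊕0⊕0⊕0⊕1⊕0⊕0 = 0
s8: b8⊕b9⊕b10⊕b11⊕b12⊕b13⊕b14⊕b15⊕b24⊕b25⊕b26⊕b27⊕b28⊕b29⊕b30⊕b31 = 1⊕1⊕0⊕1⊕0⊕0⊕1⊕1⊕1⊕0⊕0⊕1⊕0⊕1⊕0⊕0 = 0
s16: b16⊕b17⊕b18⊕b19⊕b20⊕b21⊕b22⊕b23⊕b24⊕b25⊕b26⊕b27⊕b28⊕b29⊕b30⊕b31 = 0⊕1⊕0⊕0⊕0⊕1⊕0⊕0⊕1⊕0⊕0⊕1⊕0⊕1⊕0⊕0 = 1
Syndrome (s16...s1) = 10000 → position 16.
Overall parity (XOR of all 32 bits, including p0): 1⊕1⊕0⊕1⊕1⊕0⊕0⊕1⊕1⊕1⊕0⊕1⊕0⊕0⊕1⊕1⊕0⊕1⊕0⊕0⊕0⊕1⊕0⊕0⊕1⊕0⊕0⊕1⊕0⊕1⊕0⊕0 = 1
Overall=1, syndrome position=16 → single-bit error at position 16.

single 16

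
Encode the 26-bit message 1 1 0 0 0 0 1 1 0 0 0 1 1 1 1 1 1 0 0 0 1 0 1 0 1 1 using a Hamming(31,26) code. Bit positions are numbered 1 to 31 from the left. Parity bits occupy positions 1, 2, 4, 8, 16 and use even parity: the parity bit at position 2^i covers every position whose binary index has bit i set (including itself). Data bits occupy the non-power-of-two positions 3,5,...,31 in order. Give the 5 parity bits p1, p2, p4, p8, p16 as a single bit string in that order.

10000

Place data bits at non-power-of-two positions: b3=1, b5=1, b6=0, b7=0, b9=0, b10=0, b11=1, b12=1, b13=0, b14=0, b15=0, b17=1, b18=1, b19=1, b20=1, b21=1, b22=1, b23=0, b24=0, b25=0, b26=1, b27=0, b28=1, b29=0, b30=1, b31=1.
p1 = XOR of data positions {3,5,7,9,11,13,15,17,19,21,23,25,27,29,31} = 1⊕1⊕0⊕0⊕1⊕0⊕0⊕1⊕1⊕1⊕0⊕0⊕0⊕0⊕1 = 1
p2 = XOR of data positions {3,6,7,10,11,14,15,18,19,22,23,26,27,30,31} = 1⊕0⊕0⊕0⊕1⊕0⊕0⊕1⊕1⊕1⊕0⊕1⊕0⊕1⊕1 = 0
p4 = XOR of data positions {5,6,7,12,13,14,15,20,21,22,23,28,29,30,31} = 1⊕0⊕0⊕1⊕0⊕0⊕0⊕1⊕1⊕1⊕0⊕1⊕0⊕1⊕1 = 0
p8 = XOR of data positions {9,10,11,12,13,14,15,24,25,26,27,28,29,30,31} = 0⊕0⊕1⊕1⊕0⊕0⊕0⊕0⊕0⊕1⊕0⊕1⊕0⊕1⊕1 = 0
p16 = XOR of data positions {17,18,19,20,21,22,23,24,25,26,27,28,29,30,31} = 1⊕1⊕1⊕1⊕1⊕1⊕0⊕0⊕0⊕1⊕0⊕1⊕0⊕1⊕1 = 0
Parity bits p1,p2,p4,p8,p16 = 10000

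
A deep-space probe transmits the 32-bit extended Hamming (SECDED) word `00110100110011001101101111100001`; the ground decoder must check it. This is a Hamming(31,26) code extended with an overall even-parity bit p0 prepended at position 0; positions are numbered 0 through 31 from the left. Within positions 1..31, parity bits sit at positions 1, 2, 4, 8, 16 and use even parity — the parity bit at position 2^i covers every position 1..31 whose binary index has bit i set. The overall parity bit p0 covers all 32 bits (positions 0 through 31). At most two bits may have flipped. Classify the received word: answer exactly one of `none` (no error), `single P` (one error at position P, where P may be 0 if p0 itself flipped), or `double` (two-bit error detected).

single 7

s1: b1⊕b3⊕b5⊕b7⊕b9⊕b11⊕b13⊕b15⊕b17⊕b19⊕b21⊕b23⊕b25⊕b27⊕b29⊕b31 = 0⊕1⊕1⊕0⊕1⊕0⊕1⊕0⊕1⊕1⊕0⊕1⊕1⊕0⊕0⊕1 = 1
s2: b2⊕b3⊕b6⊕b7⊕b10⊕b11⊕b14⊕b15⊕b18⊕b19⊕b22⊕b23⊕b26⊕b27⊕b30⊕b31 = 1⊕1⊕0⊕0⊕0⊕0⊕0⊕0⊕0⊕1⊕1⊕1⊕1⊕0⊕0⊕1 = 1
s4: b4⊕b5⊕b6⊕b7⊕b12⊕b13⊕b14⊕b15⊕b20⊕b21⊕b22⊕b23⊕b28⊕b29⊕b30⊕b31 = 0⊕1⊕0⊕0⊕1⊕1⊕0⊕0⊕1⊕0⊕1⊕1⊕0⊕0⊕0⊕1 = 1
s8: b8⊕b9⊕b10⊕b11⊕b12⊕b13⊕b14⊕b15⊕b24⊕b25⊕b26⊕b27⊕b28⊕b29⊕b30⊕b31 = 1⊕1⊕0⊕0⊕1⊕1⊕0⊕0⊕1⊕1⊕1⊕0⊕0⊕0⊕0⊕1 = 0
s16: b16⊕b17⊕b18⊕b19⊕b20⊕b21⊕b22⊕b23⊕b24⊕b25⊕b26⊕b27⊕b28⊕b29⊕b30⊕b31 = 1⊕1⊕0⊕1⊕1⊕0⊕1⊕1⊕1⊕1⊕1⊕0⊕0⊕0⊕0⊕1 = 0
Syndrome (s16...s1) = 00111 → position 7.
Overall parity (XOR of all 32 bits, including p0): 0⊕0⊕1⊕1⊕0⊕1⊕0⊕0⊕1⊕1⊕0⊕0⊕1⊕1⊕0⊕0⊕1⊕1⊕0⊕1⊕1⊕0⊕1⊕1⊕1⊕1⊕1⊕0⊕0⊕0⊕0⊕1 = 1
Overall=1, syndrome position=7 → single-bit error at position 7.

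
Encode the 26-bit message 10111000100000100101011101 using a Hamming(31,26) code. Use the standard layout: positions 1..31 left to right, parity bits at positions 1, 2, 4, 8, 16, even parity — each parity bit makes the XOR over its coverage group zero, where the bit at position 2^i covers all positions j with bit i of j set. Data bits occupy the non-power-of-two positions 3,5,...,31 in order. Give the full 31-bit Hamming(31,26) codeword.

1010011110001001000100101011101

Place data bits at non-power-of-two positions: b3=1, b5=0, b6=1, b7=1, b9=1, b10=0, b11=0, b12=0, b13=1, b14=0, b15=0, b17=0, b18=0, b19=0, b20=1, b21=0, b22=0, b23=1, b24=0, b25=1, b26=0, b27=1, b28=1, b29=1, b30=0, b31=1.
p1 = XOR of data positions {3,5,7,9,11,13,15,17,19,21,23,25,27,29,31} = 1⊕0⊕1⊕1⊕0⊕1⊕0⊕0⊕0⊕0⊕1⊕1⊕1⊕1⊕1 = 1
p2 = XOR of data positions {3,6,7,10,11,14,15,18,19,22,23,26,27,30,31} = 1⊕1⊕1⊕0⊕0⊕0⊕0⊕0⊕0⊕0⊕1⊕0⊕1⊕0⊕1 = 0
p4 = XOR of data positions {5,6,7,12,13,14,15,20,21,22,23,28,29,30,31} = 0⊕1⊕1⊕0⊕1⊕0⊕0⊕1⊕0⊕0⊕1⊕1⊕1⊕0⊕1 = 0
p8 = XOR of data positions {9,10,11,12,13,14,15,24,25,26,27,28,29,30,31} = 1⊕0⊕0⊕0⊕1⊕0⊕0⊕0⊕1⊕0⊕1⊕1⊕1⊕0⊕1 = 1
p16 = XOR of data positions {17,18,19,20,21,22,23,24,25,26,27,28,29,30,31} = 0⊕0⊕0⊕1⊕0⊕0⊕1⊕0⊕1⊕0⊕1⊕1⊕1⊕0⊕1 = 1
Codeword b1..b31 = 1010011110001001000100101011101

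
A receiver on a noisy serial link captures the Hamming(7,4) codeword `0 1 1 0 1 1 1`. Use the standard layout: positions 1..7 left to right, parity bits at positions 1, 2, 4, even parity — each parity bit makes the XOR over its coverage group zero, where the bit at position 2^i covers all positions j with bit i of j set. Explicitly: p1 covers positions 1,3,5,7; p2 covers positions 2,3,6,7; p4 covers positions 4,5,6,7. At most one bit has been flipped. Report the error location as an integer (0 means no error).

5

s1: b1⊕b3⊕b5⊕b7 = 0⊕1⊕1⊕1 = 1
s2: b2⊕b3⊕b6⊕b7 = 1⊕1⊕1⊕1 = 0
s4: b4⊕b5⊕b6⊕b7 = 0⊕1⊕1⊕1 = 1
Syndrome (s4...s1) = 101 → position 5.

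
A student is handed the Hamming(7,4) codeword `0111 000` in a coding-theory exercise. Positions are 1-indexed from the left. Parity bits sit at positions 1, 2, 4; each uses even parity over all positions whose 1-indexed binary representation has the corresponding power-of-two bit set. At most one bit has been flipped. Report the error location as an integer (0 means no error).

5

s1: b1⊕b3⊕b5⊕b7 = 0⊕1⊕0⊕0 = 1
s2: b2⊕b3⊕b6⊕b7 = 1⊕1⊕0⊕0 = 0
s4: b4⊕b5⊕b6⊕b7 = 1⊕0⊕0⊕0 = 1
Syndrome (s4...s1) = 101 → position 5.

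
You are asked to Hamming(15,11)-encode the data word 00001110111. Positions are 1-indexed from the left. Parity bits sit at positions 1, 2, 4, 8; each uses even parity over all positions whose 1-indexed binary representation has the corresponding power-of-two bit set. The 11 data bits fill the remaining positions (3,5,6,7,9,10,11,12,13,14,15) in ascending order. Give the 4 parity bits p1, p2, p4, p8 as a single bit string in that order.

Place data bits at non-power-of-two positions: b3=0, b5=0, b6=0, b7=0, b9=1, b10=1, b11=1, b12=0, b13=1, b14=1, b15=1.
p1 = XOR of data positions {3,5,7,9,11,13,15} = 0⊕0⊕0⊕1⊕1⊕1⊕1 = 0
p2 = XOR of data positions {3,6,7,10,11,14,15} = 0⊕0⊕0⊕1⊕1⊕1⊕1 = 0
p4 = XOR of data positions {5,6,7,12,13,14,15} = 0⊕0⊕0⊕0⊕1⊕1⊕1 = 1
p8 = XOR of data positions {9,10,11,12,13,14,15} = 1⊕1⊕1⊕0⊕1⊕1⊕1 = 0
Parity bits p1,p2,p4,p8 = 0010

0010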